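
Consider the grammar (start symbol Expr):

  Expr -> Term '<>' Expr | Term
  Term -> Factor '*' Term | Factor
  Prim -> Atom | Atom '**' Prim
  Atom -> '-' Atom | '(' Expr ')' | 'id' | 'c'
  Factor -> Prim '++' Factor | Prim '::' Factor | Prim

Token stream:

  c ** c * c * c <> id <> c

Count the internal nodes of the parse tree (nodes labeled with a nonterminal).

25

[Expr [Term [Factor [Prim [Atom c] ** [Prim [Atom c]]]] * [Term [Factor [Prim [Atom c]]] * [Term [Factor [Prim [Atom c]]]]]] <> [Expr [Term [Factor [Prim [Atom id]]]] <> [Expr [Term [Factor [Prim [Atom c]]]]]]]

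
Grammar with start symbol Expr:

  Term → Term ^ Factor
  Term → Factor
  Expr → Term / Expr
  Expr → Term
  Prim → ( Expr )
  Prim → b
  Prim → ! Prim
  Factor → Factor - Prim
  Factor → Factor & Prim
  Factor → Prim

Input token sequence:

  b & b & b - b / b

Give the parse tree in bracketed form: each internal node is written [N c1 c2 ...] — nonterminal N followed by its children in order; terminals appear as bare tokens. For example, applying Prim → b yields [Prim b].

[Expr [Term [Factor [Factor [Factor [Factor [Prim b]] & [Prim b]] & [Prim b]] - [Prim b]]] / [Expr [Term [Factor [Prim b]]]]]

Expr
Term / Expr
Factor / Expr
Factor - Prim / Expr
Factor & Prim - Prim / Expr
Factor & Prim & Prim - Prim / Expr
Prim & Prim & Prim - Prim / Expr
b & Prim & Prim - Prim / Expr
b & b & Prim - Prim / Expr
b & b & b - Prim / Expr
b & b & b - b / Expr
b & b & b - b / Term
b & b & b - b / Factor
b & b & b - b / Prim
b & b & b - b / b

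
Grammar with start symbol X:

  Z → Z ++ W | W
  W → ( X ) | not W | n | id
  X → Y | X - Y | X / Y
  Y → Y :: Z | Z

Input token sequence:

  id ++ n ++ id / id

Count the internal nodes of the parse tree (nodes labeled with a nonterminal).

[X [X [Y [Z [Z [Z [W id]] ++ [W n]] ++ [W id]]]] / [Y [Z [W id]]]]

12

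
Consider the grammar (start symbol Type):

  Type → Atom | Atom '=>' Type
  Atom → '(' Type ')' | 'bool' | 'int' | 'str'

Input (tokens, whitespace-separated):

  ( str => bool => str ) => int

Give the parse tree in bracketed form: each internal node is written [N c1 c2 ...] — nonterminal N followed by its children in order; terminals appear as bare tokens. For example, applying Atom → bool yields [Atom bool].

[Type [Atom ( [Type [Atom str] => [Type [Atom bool] => [Type [Atom str]]]] )] => [Type [Atom int]]]

Type
Atom => Type
( Type ) => Type
( Atom => Type ) => Type
( str => Type ) => Type
( str => Atom => Type ) => Type
( str => bool => Type ) => Type
( str => bool => Atom ) => Type
( str => bool => str ) => Type
( str => bool => str ) => Atom
( str => bool => str ) => int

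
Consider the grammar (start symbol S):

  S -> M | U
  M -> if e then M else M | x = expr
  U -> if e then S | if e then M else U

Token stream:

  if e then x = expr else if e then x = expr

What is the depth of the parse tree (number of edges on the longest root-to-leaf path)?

5

[S [U if e then [M x = expr] else [U if e then [S [M x = expr]]]]]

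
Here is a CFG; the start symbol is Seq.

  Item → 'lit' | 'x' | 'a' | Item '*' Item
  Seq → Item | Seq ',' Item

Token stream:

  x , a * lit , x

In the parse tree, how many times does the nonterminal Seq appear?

3

[Seq [Seq [Seq [Item x]] , [Item [Item a] * [Item lit]]] , [Item x]]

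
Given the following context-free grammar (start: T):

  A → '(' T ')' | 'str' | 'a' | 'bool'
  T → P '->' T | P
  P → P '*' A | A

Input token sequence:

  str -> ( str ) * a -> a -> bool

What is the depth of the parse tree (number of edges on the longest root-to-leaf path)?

[T [P [A str]] -> [T [P [P [A ( [T [P [A str]]] )]] * [A a]] -> [T [P [A a]] -> [T [P [A bool]]]]]]

8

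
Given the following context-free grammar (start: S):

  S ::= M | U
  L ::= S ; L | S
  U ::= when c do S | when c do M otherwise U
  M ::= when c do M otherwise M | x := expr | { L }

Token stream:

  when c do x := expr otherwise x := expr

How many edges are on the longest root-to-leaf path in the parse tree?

[S [M when c do [M x := expr] otherwise [M x := expr]]]

3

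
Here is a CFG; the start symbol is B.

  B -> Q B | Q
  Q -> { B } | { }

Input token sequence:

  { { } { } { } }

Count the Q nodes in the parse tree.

4

[B [Q { [B [Q { }] [B [Q { }] [B [Q { }]]]] }]]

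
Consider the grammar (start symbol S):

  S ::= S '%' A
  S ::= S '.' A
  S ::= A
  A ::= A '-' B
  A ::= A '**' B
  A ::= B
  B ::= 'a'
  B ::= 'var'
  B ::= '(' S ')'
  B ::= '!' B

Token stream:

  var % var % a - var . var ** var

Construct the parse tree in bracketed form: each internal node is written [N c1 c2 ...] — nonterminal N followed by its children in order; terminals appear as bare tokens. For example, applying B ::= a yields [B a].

[S [S [S [S [A [B var]]] % [A [B var]]] % [A [A [B a]] - [B var]]] . [A [A [B var]] ** [B var]]]

S
S . A
S % A . A
S % A % A . A
A % A % A . A
B % A % A . A
var % A % A . A
var % B % A . A
var % var % A . A
var % var % A - B . A
var % var % B - B . A
var % var % a - B . A
var % var % a - var . A
var % var % a - var . A ** B
var % var % a - var . B ** B
var % var % a - var . var ** B
var % var % a - var . var ** var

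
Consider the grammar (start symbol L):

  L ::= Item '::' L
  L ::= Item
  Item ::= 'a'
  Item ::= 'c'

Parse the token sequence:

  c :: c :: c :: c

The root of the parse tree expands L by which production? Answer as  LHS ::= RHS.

[L [Item c] :: [L [Item c] :: [L [Item c] :: [L [Item c]]]]]

L ::= Item '::' L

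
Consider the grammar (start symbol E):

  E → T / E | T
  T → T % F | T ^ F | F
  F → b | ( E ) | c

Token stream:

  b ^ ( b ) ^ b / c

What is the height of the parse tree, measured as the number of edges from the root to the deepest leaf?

7

[E [T [T [T [F b]] ^ [F ( [E [T [F b]]] )]] ^ [F b]] / [E [T [F c]]]]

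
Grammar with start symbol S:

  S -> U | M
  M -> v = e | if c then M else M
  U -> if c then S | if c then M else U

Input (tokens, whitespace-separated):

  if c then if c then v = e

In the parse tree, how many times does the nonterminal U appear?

2

[S [U if c then [S [U if c then [S [M v = e]]]]]]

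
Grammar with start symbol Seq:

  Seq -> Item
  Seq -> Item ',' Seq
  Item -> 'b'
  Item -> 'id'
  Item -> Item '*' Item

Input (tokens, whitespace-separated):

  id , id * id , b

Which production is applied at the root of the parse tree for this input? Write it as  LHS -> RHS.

Seq -> Item ',' Seq

[Seq [Item id] , [Seq [Item [Item id] * [Item id]] , [Seq [Item b]]]]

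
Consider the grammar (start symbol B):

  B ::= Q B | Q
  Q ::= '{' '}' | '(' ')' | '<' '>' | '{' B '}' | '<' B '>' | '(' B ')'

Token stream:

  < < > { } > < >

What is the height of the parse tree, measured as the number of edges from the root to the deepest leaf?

5

[B [Q < [B [Q < >] [B [Q { }]]] >] [B [Q < >]]]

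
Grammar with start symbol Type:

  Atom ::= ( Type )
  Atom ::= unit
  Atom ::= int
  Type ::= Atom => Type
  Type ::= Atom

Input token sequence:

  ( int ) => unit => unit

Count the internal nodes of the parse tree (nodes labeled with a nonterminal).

[Type [Atom ( [Type [Atom int]] )] => [Type [Atom unit] => [Type [Atom unit]]]]

8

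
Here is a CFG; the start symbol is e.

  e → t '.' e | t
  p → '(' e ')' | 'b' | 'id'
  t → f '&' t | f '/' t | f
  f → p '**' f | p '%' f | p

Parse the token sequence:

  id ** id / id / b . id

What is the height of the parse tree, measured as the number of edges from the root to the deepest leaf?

[e [t [f [p id] ** [f [p id]]] / [t [f [p id]] / [t [f [p b]]]]] . [e [t [f [p id]]]]]

6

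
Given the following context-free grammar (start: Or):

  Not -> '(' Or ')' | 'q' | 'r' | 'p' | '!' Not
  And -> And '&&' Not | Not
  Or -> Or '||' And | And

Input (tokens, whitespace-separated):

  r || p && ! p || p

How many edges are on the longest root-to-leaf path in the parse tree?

5

[Or [Or [Or [And [Not r]]] || [And [And [Not p]] && [Not ! [Not p]]]] || [And [Not p]]]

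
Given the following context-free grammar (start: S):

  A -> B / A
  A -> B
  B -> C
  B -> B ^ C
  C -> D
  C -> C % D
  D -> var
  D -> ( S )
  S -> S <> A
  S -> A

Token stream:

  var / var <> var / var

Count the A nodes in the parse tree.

[S [S [A [B [C [D var]]] / [A [B [C [D var]]]]]] <> [A [B [C [D var]]] / [A [B [C [D var]]]]]]

4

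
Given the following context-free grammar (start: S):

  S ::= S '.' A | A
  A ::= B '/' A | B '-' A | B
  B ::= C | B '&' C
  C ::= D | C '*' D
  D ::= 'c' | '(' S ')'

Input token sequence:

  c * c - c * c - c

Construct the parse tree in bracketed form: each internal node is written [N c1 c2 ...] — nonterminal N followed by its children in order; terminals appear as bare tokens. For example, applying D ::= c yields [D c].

S
A
B - A
C - A
C * D - A
D * D - A
c * D - A
c * c - A
c * c - B - A
c * c - C - A
c * c - C * D - A
c * c - D * D - A
c * c - c * D - A
c * c - c * c - A
c * c - c * c - B
c * c - c * c - C
c * c - c * c - D
c * c - c * c - c

[S [A [B [C [C [D c]] * [D c]]] - [A [B [C [C [D c]] * [D c]]] - [A [B [C [D c]]]]]]]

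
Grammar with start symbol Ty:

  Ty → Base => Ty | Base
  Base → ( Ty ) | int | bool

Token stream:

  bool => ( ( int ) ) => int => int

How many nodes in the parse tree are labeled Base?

6

[Ty [Base bool] => [Ty [Base ( [Ty [Base ( [Ty [Base int]] )]] )] => [Ty [Base int] => [Ty [Base int]]]]]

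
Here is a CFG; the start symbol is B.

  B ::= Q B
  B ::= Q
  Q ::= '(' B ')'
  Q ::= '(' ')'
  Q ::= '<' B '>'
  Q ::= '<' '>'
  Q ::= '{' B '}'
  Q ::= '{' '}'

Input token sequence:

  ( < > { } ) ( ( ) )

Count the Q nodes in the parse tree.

5

[B [Q ( [B [Q < >] [B [Q { }]]] )] [B [Q ( [B [Q ( )]] )]]]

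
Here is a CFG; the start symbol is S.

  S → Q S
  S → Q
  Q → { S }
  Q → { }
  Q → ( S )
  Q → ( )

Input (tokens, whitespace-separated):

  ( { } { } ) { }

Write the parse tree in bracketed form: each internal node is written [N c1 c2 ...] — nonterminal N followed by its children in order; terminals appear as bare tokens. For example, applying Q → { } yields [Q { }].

S
Q S
( S ) S
( Q S ) S
( { } S ) S
( { } Q ) S
( { } { } ) S
( { } { } ) Q
( { } { } ) { }

[S [Q ( [S [Q { }] [S [Q { }]]] )] [S [Q { }]]]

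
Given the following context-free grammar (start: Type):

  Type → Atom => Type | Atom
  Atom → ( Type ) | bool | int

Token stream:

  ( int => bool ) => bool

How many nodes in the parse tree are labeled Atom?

[Type [Atom ( [Type [Atom int] => [Type [Atom bool]]] )] => [Type [Atom bool]]]

4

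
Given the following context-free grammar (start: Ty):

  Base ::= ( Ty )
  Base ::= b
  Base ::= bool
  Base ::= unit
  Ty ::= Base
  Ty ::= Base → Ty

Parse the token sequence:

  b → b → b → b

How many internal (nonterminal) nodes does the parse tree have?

[Ty [Base b] → [Ty [Base b] → [Ty [Base b] → [Ty [Base b]]]]]

8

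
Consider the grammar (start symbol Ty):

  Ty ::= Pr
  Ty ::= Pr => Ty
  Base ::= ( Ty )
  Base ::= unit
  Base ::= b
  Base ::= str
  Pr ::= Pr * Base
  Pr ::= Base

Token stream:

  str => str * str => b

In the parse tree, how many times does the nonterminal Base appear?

4

[Ty [Pr [Base str]] => [Ty [Pr [Pr [Base str]] * [Base str]] => [Ty [Pr [Base b]]]]]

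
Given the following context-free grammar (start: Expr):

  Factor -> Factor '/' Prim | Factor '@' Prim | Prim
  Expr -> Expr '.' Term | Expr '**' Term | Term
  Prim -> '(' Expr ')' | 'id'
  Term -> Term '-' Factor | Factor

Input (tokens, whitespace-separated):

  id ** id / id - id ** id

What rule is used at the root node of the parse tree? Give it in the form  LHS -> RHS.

[Expr [Expr [Expr [Term [Factor [Prim id]]]] ** [Term [Term [Factor [Factor [Prim id]] / [Prim id]]] - [Factor [Prim id]]]] ** [Term [Factor [Prim id]]]]

Expr -> Expr '**' Term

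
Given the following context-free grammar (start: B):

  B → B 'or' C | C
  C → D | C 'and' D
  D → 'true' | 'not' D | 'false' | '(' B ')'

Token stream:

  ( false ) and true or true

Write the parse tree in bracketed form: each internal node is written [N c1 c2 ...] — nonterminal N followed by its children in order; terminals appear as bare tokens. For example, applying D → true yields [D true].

B
B or C
C or C
C and D or C
D and D or C
( B ) and D or C
( C ) and D or C
( D ) and D or C
( false ) and D or C
( false ) and true or C
( false ) and true or D
( false ) and true or true

[B [B [C [C [D ( [B [C [D false]]] )]] and [D true]]] or [C [D true]]]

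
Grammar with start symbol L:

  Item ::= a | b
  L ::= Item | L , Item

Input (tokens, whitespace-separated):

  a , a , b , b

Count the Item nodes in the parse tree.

[L [L [L [L [Item a]] , [Item a]] , [Item b]] , [Item b]]

4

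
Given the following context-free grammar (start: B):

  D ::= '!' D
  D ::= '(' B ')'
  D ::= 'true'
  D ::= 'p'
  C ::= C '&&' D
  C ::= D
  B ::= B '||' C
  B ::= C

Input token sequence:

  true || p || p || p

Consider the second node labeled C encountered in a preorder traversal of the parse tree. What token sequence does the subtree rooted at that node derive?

[B [B [B [B [C [D true]]] || [C [D p]]] || [C [D p]]] || [C [D p]]]

p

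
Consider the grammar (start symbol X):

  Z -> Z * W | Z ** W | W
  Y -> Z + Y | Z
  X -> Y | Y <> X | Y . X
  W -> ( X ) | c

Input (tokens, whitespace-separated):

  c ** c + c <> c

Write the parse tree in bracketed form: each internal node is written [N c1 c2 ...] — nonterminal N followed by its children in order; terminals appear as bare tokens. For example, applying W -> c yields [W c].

[X [Y [Z [Z [W c]] ** [W c]] + [Y [Z [W c]]]] <> [X [Y [Z [W c]]]]]

X
Y <> X
Z + Y <> X
Z ** W + Y <> X
W ** W + Y <> X
c ** W + Y <> X
c ** c + Y <> X
c ** c + Z <> X
c ** c + W <> X
c ** c + c <> X
c ** c + c <> Y
c ** c + c <> Z
c ** c + c <> W
c ** c + c <> c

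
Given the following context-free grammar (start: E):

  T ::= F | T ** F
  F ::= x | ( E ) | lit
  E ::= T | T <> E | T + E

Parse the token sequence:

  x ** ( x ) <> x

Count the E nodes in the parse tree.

3

[E [T [T [F x]] ** [F ( [E [T [F x]]] )]] <> [E [T [F x]]]]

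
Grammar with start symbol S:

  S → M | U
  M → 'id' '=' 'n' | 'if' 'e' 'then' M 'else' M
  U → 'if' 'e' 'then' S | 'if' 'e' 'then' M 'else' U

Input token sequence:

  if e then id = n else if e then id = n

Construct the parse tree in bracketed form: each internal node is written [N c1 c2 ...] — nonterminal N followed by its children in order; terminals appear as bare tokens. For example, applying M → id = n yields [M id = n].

[S [U if e then [M id = n] else [U if e then [S [M id = n]]]]]

S
U
if e then M else U
if e then id = n else U
if e then id = n else if e then S
if e then id = n else if e then M
if e then id = n else if e then id = n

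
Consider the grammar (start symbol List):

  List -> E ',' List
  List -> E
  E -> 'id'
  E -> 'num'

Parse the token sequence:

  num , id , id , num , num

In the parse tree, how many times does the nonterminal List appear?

[List [E num] , [List [E id] , [List [E id] , [List [E num] , [List [E num]]]]]]

5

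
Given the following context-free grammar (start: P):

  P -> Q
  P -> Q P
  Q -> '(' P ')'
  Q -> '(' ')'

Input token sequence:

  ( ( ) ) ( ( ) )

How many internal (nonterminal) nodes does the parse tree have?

8

[P [Q ( [P [Q ( )]] )] [P [Q ( [P [Q ( )]] )]]]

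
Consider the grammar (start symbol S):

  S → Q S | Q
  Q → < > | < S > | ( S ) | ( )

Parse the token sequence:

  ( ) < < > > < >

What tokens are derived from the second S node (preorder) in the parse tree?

[S [Q ( )] [S [Q < [S [Q < >]] >] [S [Q < >]]]]

< < > > < >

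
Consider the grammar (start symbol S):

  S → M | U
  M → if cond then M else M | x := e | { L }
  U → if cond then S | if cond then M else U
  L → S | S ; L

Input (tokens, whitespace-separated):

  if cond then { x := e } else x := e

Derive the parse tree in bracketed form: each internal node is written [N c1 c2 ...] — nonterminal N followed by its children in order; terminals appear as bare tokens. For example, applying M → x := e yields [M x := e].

S
M
if cond then M else M
if cond then { L } else M
if cond then { S } else M
if cond then { M } else M
if cond then { x := e } else M
if cond then { x := e } else x := e

[S [M if cond then [M { [L [S [M x := e]]] }] else [M x := e]]]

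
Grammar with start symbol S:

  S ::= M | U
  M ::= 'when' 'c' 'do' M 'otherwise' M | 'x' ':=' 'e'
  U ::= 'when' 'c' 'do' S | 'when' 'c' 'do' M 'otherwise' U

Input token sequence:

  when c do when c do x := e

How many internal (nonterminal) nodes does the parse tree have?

[S [U when c do [S [U when c do [S [M x := e]]]]]]

6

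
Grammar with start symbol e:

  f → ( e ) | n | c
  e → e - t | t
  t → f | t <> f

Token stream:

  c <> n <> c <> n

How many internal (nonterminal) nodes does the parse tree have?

[e [t [t [t [t [f c]] <> [f n]] <> [f c]] <> [f n]]]

9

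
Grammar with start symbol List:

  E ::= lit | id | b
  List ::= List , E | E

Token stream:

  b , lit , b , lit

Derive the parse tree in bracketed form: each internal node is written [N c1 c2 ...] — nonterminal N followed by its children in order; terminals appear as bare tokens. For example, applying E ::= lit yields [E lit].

List
List , E
List , E , E
List , E , E , E
E , E , E , E
b , E , E , E
b , lit , E , E
b , lit , b , E
b , lit , b , lit

[List [List [List [List [E b]] , [E lit]] , [E b]] , [E lit]]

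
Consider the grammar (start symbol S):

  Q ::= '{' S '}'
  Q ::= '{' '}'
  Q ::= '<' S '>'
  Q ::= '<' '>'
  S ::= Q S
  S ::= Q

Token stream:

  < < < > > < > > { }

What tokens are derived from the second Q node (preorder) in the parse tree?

< < > >

[S [Q < [S [Q < [S [Q < >]] >] [S [Q < >]]] >] [S [Q { }]]]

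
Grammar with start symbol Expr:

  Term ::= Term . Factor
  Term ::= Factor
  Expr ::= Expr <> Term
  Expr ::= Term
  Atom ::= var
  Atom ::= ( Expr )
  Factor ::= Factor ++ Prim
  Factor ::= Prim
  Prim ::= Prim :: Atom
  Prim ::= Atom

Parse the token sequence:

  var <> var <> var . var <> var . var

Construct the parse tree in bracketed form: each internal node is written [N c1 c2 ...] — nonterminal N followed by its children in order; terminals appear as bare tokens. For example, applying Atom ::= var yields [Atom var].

[Expr [Expr [Expr [Expr [Term [Factor [Prim [Atom var]]]]] <> [Term [Factor [Prim [Atom var]]]]] <> [Term [Term [Factor [Prim [Atom var]]]] . [Factor [Prim [Atom var]]]]] <> [Term [Term [Factor [Prim [Atom var]]]] . [Factor [Prim [Atom var]]]]]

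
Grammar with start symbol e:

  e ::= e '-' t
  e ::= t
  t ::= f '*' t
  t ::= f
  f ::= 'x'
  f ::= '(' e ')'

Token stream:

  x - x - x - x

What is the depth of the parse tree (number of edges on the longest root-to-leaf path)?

[e [e [e [e [t [f x]]] - [t [f x]]] - [t [f x]]] - [t [f x]]]

6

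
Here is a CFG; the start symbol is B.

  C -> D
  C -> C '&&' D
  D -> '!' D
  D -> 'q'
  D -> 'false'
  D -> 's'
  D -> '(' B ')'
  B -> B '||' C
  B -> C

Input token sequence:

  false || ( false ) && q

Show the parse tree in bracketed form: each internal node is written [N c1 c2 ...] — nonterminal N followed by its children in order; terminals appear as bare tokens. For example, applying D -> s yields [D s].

B
B || C
C || C
D || C
false || C
false || C && D
false || D && D
false || ( B ) && D
false || ( C ) && D
false || ( D ) && D
false || ( false ) && D
false || ( false ) && q

[B [B [C [D false]]] || [C [C [D ( [B [C [D false]]] )]] && [D q]]]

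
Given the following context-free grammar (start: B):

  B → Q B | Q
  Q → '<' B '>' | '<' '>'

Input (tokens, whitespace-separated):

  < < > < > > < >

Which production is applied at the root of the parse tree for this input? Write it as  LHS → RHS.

B → Q B

[B [Q < [B [Q < >] [B [Q < >]]] >] [B [Q < >]]]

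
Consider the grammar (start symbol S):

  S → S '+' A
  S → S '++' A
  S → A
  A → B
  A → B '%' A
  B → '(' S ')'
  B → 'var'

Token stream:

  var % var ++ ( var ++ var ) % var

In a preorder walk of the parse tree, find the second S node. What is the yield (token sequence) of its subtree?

var % var

[S [S [A [B var] % [A [B var]]]] ++ [A [B ( [S [S [A [B var]]] ++ [A [B var]]] )] % [A [B var]]]]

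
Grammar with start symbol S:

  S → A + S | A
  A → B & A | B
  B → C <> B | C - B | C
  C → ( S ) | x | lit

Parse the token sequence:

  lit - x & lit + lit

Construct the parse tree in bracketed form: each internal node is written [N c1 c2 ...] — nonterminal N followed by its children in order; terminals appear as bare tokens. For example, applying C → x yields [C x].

[S [A [B [C lit] - [B [C x]]] & [A [B [C lit]]]] + [S [A [B [C lit]]]]]

S
A + S
B & A + S
C - B & A + S
lit - B & A + S
lit - C & A + S
lit - x & A + S
lit - x & B + S
lit - x & C + S
lit - x & lit + S
lit - x & lit + A
lit - x & lit + B
lit - x & lit + C
lit - x & lit + lit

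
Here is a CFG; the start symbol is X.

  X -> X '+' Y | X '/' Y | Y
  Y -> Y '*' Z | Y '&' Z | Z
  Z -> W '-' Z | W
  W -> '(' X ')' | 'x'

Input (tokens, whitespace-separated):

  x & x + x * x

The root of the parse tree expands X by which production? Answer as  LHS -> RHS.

[X [X [Y [Y [Z [W x]]] & [Z [W x]]]] + [Y [Y [Z [W x]]] * [Z [W x]]]]

X -> X '+' Y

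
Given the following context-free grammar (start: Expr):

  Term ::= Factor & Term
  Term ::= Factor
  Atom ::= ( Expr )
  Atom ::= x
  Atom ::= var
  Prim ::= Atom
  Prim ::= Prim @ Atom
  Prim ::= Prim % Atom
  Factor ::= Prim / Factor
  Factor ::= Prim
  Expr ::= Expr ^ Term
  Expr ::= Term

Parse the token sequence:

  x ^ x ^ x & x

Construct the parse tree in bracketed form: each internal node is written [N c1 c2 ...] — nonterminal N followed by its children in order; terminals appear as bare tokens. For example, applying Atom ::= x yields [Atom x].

Expr
Expr ^ Term
Expr ^ Term ^ Term
Term ^ Term ^ Term
Factor ^ Term ^ Term
Prim ^ Term ^ Term
Atom ^ Term ^ Term
x ^ Term ^ Term
x ^ Factor ^ Term
x ^ Prim ^ Term
x ^ Atom ^ Term
x ^ x ^ Term
x ^ x ^ Factor & Term
x ^ x ^ Prim & Term
x ^ x ^ Atom & Term
x ^ x ^ x & Term
x ^ x ^ x & Factor
x ^ x ^ x & Prim
x ^ x ^ x & Atom
x ^ x ^ x & x

[Expr [Expr [Expr [Term [Factor [Prim [Atom x]]]]] ^ [Term [Factor [Prim [Atom x]]]]] ^ [Term [Factor [Prim [Atom x]]] & [Term [Factor [Prim [Atom x]]]]]]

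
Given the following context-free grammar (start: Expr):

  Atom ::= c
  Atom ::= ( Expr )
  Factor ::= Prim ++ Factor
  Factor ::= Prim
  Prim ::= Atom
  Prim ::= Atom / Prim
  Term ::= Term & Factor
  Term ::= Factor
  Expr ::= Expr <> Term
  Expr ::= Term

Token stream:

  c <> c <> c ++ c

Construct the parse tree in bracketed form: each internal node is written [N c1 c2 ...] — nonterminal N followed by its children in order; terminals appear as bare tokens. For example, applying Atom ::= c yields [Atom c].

Expr
Expr <> Term
Expr <> Term <> Term
Term <> Term <> Term
Factor <> Term <> Term
Prim <> Term <> Term
Atom <> Term <> Term
c <> Term <> Term
c <> Factor <> Term
c <> Prim <> Term
c <> Atom <> Term
c <> c <> Term
c <> c <> Factor
c <> c <> Prim ++ Factor
c <> c <> Atom ++ Factor
c <> c <> c ++ Factor
c <> c <> c ++ Prim
c <> c <> c ++ Atom
c <> c <> c ++ c

[Expr [Expr [Expr [Term [Factor [Prim [Atom c]]]]] <> [Term [Factor [Prim [Atom c]]]]] <> [Term [Factor [Prim [Atom c]] ++ [Factor [Prim [Atom c]]]]]]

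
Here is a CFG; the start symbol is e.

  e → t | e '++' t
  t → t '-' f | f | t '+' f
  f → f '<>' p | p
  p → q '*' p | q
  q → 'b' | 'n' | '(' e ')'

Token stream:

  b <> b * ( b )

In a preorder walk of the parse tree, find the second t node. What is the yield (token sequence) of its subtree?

b

[e [t [f [f [p [q b]]] <> [p [q b] * [p [q ( [e [t [f [p [q b]]]]] )]]]]]]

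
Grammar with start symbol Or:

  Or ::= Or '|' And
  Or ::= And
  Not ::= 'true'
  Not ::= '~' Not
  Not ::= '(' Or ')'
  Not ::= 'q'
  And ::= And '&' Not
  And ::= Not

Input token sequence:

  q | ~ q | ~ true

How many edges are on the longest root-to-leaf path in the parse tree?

[Or [Or [Or [And [Not q]]] | [And [Not ~ [Not q]]]] | [And [Not ~ [Not true]]]]

5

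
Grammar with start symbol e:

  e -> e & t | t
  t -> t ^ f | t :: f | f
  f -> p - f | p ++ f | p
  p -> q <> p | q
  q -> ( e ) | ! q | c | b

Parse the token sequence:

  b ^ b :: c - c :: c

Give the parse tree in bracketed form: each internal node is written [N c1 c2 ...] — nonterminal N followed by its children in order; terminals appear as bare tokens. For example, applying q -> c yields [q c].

[e [t [t [t [t [f [p [q b]]]] ^ [f [p [q b]]]] :: [f [p [q c]] - [f [p [q c]]]]] :: [f [p [q c]]]]]

e
t
t :: f
t :: f :: f
t ^ f :: f :: f
f ^ f :: f :: f
p ^ f :: f :: f
q ^ f :: f :: f
b ^ f :: f :: f
b ^ p :: f :: f
b ^ q :: f :: f
b ^ b :: f :: f
b ^ b :: p - f :: f
b ^ b :: q - f :: f
b ^ b :: c - f :: f
b ^ b :: c - p :: f
b ^ b :: c - q :: f
b ^ b :: c - c :: f
b ^ b :: c - c :: p
b ^ b :: c - c :: q
b ^ b :: c - c :: c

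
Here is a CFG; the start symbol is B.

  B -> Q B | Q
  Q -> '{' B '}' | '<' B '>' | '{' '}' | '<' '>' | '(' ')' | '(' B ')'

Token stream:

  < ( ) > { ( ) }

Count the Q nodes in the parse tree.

4

[B [Q < [B [Q ( )]] >] [B [Q { [B [Q ( )]] }]]]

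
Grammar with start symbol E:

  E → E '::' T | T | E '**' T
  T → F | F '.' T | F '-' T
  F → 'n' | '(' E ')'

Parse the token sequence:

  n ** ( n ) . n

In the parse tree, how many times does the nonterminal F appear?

[E [E [T [F n]]] ** [T [F ( [E [T [F n]]] )] . [T [F n]]]]

4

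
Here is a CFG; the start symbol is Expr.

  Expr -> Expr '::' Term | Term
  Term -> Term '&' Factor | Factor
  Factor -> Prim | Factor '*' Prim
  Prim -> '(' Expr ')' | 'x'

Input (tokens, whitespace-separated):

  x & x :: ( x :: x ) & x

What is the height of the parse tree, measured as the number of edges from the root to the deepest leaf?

10

[Expr [Expr [Term [Term [Factor [Prim x]]] & [Factor [Prim x]]]] :: [Term [Term [Factor [Prim ( [Expr [Expr [Term [Factor [Prim x]]]] :: [Term [Factor [Prim x]]]] )]]] & [Factor [Prim x]]]]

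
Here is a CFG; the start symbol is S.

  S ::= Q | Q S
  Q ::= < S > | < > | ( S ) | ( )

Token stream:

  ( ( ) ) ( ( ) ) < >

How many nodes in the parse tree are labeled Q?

[S [Q ( [S [Q ( )]] )] [S [Q ( [S [Q ( )]] )] [S [Q < >]]]]

5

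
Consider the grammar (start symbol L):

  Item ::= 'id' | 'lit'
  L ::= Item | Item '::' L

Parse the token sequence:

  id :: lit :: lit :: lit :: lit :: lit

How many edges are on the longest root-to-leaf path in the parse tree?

7

[L [Item id] :: [L [Item lit] :: [L [Item lit] :: [L [Item lit] :: [L [Item lit] :: [L [Item lit]]]]]]]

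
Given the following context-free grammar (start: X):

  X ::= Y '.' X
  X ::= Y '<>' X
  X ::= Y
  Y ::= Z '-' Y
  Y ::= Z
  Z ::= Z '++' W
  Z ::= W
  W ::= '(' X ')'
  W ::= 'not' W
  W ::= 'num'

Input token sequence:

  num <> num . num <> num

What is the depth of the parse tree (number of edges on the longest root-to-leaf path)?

7

[X [Y [Z [W num]]] <> [X [Y [Z [W num]]] . [X [Y [Z [W num]]] <> [X [Y [Z [W num]]]]]]]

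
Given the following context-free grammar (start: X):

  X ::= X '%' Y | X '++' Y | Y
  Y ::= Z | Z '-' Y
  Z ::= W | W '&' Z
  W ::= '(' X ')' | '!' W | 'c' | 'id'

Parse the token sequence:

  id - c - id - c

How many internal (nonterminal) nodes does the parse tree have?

[X [Y [Z [W id]] - [Y [Z [W c]] - [Y [Z [W id]] - [Y [Z [W c]]]]]]]

13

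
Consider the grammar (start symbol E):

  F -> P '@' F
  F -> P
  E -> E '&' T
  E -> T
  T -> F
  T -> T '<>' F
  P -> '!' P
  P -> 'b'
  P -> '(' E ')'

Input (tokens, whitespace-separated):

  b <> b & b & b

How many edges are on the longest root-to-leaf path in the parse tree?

7

[E [E [E [T [T [F [P b]]] <> [F [P b]]]] & [T [F [P b]]]] & [T [F [P b]]]]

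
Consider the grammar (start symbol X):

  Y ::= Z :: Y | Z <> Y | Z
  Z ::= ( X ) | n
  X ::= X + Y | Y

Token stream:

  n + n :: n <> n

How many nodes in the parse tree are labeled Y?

4

[X [X [Y [Z n]]] + [Y [Z n] :: [Y [Z n] <> [Y [Z n]]]]]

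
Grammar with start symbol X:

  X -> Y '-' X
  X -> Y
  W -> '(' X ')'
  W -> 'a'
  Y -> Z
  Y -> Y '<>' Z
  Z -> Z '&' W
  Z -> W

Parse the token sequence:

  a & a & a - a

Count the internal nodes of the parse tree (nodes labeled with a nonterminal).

[X [Y [Z [Z [Z [W a]] & [W a]] & [W a]]] - [X [Y [Z [W a]]]]]

12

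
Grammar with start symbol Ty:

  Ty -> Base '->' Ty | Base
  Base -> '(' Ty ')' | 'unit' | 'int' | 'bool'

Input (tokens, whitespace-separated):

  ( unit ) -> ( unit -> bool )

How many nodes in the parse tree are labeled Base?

5

[Ty [Base ( [Ty [Base unit]] )] -> [Ty [Base ( [Ty [Base unit] -> [Ty [Base bool]]] )]]]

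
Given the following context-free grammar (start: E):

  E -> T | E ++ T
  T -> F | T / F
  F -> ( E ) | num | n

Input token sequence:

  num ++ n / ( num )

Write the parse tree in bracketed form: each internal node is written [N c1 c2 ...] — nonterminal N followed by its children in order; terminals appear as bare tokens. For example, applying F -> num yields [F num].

E
E ++ T
T ++ T
F ++ T
num ++ T
num ++ T / F
num ++ F / F
num ++ n / F
num ++ n / ( E )
num ++ n / ( T )
num ++ n / ( F )
num ++ n / ( num )

[E [E [T [F num]]] ++ [T [T [F n]] / [F ( [E [T [F num]]] )]]]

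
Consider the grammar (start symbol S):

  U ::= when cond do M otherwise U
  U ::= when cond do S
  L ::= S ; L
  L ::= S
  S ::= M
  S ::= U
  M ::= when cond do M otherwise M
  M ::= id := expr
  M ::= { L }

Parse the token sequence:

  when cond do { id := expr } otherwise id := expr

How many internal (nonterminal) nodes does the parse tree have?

[S [M when cond do [M { [L [S [M id := expr]]] }] otherwise [M id := expr]]]

7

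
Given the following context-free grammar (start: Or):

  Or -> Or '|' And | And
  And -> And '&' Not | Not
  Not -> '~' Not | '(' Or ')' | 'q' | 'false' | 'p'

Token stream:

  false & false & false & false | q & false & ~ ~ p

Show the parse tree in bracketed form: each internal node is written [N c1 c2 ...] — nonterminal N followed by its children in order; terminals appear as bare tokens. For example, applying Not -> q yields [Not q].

Or
Or | And
And | And
And & Not | And
And & Not & Not | And
And & Not & Not & Not | And
Not & Not & Not & Not | And
false & Not & Not & Not | And
false & false & Not & Not | And
false & false & false & Not | And
false & false & false & false | And
false & false & false & false | And & Not
false & false & false & false | And & Not & Not
false & false & false & false | Not & Not & Not
false & false & false & false | q & Not & Not
false & false & false & false | q & false & Not
false & false & false & false | q & false & ~ Not
false & false & false & false | q & false & ~ ~ Not
false & false & false & false | q & false & ~ ~ p

[Or [Or [And [And [And [And [Not false]] & [Not false]] & [Not false]] & [Not false]]] | [And [And [And [Not q]] & [Not false]] & [Not ~ [Not ~ [Not p]]]]]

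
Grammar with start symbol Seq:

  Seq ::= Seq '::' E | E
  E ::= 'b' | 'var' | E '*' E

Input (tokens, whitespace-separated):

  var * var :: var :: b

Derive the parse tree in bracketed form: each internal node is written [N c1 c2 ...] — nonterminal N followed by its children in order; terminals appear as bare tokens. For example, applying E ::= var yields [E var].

Seq
Seq :: E
Seq :: E :: E
E :: E :: E
E * E :: E :: E
var * E :: E :: E
var * var :: E :: E
var * var :: var :: E
var * var :: var :: b

[Seq [Seq [Seq [E [E var] * [E var]]] :: [E var]] :: [E b]]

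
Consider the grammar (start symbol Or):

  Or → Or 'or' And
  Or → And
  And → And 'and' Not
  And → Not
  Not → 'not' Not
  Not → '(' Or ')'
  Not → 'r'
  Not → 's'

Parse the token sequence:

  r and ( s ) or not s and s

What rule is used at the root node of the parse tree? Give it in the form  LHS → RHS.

Or → Or 'or' And

[Or [Or [And [And [Not r]] and [Not ( [Or [And [Not s]]] )]]] or [And [And [Not not [Not s]]] and [Not s]]]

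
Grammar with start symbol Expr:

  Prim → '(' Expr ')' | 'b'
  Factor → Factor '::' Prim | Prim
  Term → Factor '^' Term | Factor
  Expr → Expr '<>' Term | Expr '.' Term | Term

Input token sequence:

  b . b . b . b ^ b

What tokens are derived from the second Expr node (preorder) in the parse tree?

[Expr [Expr [Expr [Expr [Term [Factor [Prim b]]]] . [Term [Factor [Prim b]]]] . [Term [Factor [Prim b]]]] . [Term [Factor [Prim b]] ^ [Term [Factor [Prim b]]]]]

b . b . b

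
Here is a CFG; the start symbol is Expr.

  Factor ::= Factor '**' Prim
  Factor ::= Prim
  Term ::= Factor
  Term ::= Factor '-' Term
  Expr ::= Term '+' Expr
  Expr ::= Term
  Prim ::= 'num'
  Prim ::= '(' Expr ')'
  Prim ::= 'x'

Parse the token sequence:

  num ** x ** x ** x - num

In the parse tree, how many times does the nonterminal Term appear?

2

[Expr [Term [Factor [Factor [Factor [Factor [Prim num]] ** [Prim x]] ** [Prim x]] ** [Prim x]] - [Term [Factor [Prim num]]]]]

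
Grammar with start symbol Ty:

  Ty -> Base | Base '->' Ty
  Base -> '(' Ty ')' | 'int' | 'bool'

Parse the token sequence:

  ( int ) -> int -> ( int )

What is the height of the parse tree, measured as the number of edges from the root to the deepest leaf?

[Ty [Base ( [Ty [Base int]] )] -> [Ty [Base int] -> [Ty [Base ( [Ty [Base int]] )]]]]

6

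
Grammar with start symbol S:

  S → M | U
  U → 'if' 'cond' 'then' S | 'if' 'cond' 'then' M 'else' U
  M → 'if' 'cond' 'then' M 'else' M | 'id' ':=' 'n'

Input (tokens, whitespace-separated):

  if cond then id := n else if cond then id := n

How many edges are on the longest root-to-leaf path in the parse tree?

5

[S [U if cond then [M id := n] else [U if cond then [S [M id := n]]]]]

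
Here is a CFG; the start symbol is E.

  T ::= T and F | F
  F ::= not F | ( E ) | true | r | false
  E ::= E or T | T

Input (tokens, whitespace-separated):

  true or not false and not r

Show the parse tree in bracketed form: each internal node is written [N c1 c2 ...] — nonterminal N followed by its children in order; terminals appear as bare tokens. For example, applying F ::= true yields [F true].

E
E or T
T or T
F or T
true or T
true or T and F
true or F and F
true or not F and F
true or not false and F
true or not false and not F
true or not false and not r

[E [E [T [F true]]] or [T [T [F not [F false]]] and [F not [F r]]]]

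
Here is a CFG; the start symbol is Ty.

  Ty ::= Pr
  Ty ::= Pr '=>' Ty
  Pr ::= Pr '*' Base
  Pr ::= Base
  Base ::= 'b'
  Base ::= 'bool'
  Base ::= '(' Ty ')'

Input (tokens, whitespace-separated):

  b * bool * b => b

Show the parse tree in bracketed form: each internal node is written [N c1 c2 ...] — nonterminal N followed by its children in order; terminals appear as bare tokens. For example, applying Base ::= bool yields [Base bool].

Ty
Pr => Ty
Pr * Base => Ty
Pr * Base * Base => Ty
Base * Base * Base => Ty
b * Base * Base => Ty
b * bool * Base => Ty
b * bool * b => Ty
b * bool * b => Pr
b * bool * b => Base
b * bool * b => b

[Ty [Pr [Pr [Pr [Base b]] * [Base bool]] * [Base b]] => [Ty [Pr [Base b]]]]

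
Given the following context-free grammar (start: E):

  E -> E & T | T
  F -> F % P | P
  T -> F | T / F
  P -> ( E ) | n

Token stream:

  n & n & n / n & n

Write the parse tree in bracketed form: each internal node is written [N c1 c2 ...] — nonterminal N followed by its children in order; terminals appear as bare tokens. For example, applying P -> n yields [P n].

[E [E [E [E [T [F [P n]]]] & [T [F [P n]]]] & [T [T [F [P n]]] / [F [P n]]]] & [T [F [P n]]]]

E
E & T
E & T & T
E & T & T & T
T & T & T & T
F & T & T & T
P & T & T & T
n & T & T & T
n & F & T & T
n & P & T & T
n & n & T & T
n & n & T / F & T
n & n & F / F & T
n & n & P / F & T
n & n & n / F & T
n & n & n / P & T
n & n & n / n & T
n & n & n / n & F
n & n & n / n & P
n & n & n / n & n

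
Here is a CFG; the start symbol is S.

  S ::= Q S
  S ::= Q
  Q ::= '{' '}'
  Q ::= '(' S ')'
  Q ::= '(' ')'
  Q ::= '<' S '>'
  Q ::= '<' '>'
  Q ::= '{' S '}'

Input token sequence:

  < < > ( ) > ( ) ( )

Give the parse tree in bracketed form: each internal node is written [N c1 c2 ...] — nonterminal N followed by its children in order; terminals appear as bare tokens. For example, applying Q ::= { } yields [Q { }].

S
Q S
< S > S
< Q S > S
< < > S > S
< < > Q > S
< < > ( ) > S
< < > ( ) > Q S
< < > ( ) > ( ) S
< < > ( ) > ( ) Q
< < > ( ) > ( ) ( )

[S [Q < [S [Q < >] [S [Q ( )]]] >] [S [Q ( )] [S [Q ( )]]]]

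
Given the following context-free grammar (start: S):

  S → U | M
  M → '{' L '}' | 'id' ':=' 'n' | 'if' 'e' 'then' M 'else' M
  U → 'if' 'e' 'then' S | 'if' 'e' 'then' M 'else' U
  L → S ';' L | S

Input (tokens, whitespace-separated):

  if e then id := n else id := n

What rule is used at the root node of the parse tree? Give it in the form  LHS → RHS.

S → M

[S [M if e then [M id := n] else [M id := n]]]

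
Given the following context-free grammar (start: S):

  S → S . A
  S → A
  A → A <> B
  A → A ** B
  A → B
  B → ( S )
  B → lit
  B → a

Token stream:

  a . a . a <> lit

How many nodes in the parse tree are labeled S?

3

[S [S [S [A [B a]]] . [A [B a]]] . [A [A [B a]] <> [B lit]]]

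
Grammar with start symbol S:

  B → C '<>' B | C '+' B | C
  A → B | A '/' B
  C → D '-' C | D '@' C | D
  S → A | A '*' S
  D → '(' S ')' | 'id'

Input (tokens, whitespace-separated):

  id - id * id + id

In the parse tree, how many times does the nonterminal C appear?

[S [A [B [C [D id] - [C [D id]]]]] * [S [A [B [C [D id]] + [B [C [D id]]]]]]]

4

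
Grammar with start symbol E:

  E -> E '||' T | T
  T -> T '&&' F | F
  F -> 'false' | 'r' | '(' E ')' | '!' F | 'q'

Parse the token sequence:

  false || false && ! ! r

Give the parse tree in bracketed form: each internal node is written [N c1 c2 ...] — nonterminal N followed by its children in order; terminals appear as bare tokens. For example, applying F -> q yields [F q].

[E [E [T [F false]]] || [T [T [F false]] && [F ! [F ! [F r]]]]]

E
E || T
T || T
F || T
false || T
false || T && F
false || F && F
false || false && F
false || false && ! F
false || false && ! ! F
false || false && ! ! r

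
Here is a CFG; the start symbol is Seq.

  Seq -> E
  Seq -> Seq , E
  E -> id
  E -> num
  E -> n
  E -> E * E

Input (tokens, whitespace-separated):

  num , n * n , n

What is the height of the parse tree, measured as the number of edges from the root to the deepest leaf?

4

[Seq [Seq [Seq [E num]] , [E [E n] * [E n]]] , [E n]]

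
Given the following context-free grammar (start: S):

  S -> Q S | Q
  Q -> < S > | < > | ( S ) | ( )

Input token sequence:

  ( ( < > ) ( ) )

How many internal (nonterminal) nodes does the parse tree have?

[S [Q ( [S [Q ( [S [Q < >]] )] [S [Q ( )]]] )]]

8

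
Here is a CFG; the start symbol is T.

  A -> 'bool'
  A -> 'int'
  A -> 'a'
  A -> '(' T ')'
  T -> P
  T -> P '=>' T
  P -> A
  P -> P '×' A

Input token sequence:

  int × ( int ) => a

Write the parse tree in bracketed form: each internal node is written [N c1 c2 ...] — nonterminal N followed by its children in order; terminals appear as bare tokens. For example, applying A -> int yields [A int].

[T [P [P [A int]] × [A ( [T [P [A int]]] )]] => [T [P [A a]]]]

T
P => T
P × A => T
A × A => T
int × A => T
int × ( T ) => T
int × ( P ) => T
int × ( A ) => T
int × ( int ) => T
int × ( int ) => P
int × ( int ) => A
int × ( int ) => a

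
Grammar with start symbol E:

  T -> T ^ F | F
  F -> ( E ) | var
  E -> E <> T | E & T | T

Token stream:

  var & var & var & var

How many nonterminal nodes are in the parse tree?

12

[E [E [E [E [T [F var]]] & [T [F var]]] & [T [F var]]] & [T [F var]]]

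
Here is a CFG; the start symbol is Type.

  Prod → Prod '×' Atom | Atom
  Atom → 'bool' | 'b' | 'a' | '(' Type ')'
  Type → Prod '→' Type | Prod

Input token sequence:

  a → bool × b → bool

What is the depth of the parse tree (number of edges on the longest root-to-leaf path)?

[Type [Prod [Atom a]] → [Type [Prod [Prod [Atom bool]] × [Atom b]] → [Type [Prod [Atom bool]]]]]

5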